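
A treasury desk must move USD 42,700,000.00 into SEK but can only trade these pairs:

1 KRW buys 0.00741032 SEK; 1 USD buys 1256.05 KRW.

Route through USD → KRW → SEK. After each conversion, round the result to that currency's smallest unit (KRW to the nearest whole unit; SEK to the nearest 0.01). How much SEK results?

SEK 397,440,175.02

USD 42,700,000.00 × 1256.05 = KRW 53,633,335,000
KRW 53,633,335,000 × 0.00741032 = SEK 397,440,175.02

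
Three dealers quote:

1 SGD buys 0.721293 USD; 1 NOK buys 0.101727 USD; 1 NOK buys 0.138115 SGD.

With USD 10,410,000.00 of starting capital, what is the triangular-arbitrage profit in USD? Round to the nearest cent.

Profit: USD 220,027.82

Profitable loop is USD → SGD → NOK → USD:
USD 10,410,000.00 ÷ 0.721293 = SGD 14,432,415.12
SGD 14,432,415.12 ÷ 0.138115 = NOK 104,495,638.57
NOK 104,495,638.57 × 0.101727 = USD 10,630,027.82
Profit = USD 10,630,027.82 − USD 10,410,000.00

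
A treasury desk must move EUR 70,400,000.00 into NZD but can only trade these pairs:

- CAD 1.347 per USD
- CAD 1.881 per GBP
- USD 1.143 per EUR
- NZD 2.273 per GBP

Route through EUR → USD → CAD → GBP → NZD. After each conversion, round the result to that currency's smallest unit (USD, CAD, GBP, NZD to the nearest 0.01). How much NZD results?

EUR 70,400,000.00 × 1.143 = USD 80,467,200.00
USD 80,467,200.00 × 1.347 = CAD 108,389,318.40
CAD 108,389,318.40 ÷ 1.881 = GBP 57,623,242.11
GBP 57,623,242.11 × 2.273 = NZD 130,977,629.32

NZD 130,977,629.32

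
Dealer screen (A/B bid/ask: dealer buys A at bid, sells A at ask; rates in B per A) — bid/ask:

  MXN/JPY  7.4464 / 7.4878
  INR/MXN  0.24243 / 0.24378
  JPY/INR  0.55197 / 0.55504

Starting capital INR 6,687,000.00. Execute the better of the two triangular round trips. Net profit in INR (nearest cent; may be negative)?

Best loop INR → MXN → JPY → INR:
INR 6,687,000.00 × 0.24243 (sell INR at bid) = MXN 1,621,129.41
MXN 1,621,129.41 × 7.4464 (sell MXN at bid) = JPY 12,071,578
JPY 12,071,578 × 0.55197 (sell JPY at bid) = INR 6,663,148.93

Net result: INR -23,851.07 (no profitable arbitrage after spreads)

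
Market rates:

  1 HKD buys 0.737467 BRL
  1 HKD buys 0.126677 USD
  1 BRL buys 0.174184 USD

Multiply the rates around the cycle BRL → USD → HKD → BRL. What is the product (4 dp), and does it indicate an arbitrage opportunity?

1.0140 (arbitrage exists)

Around BRL → USD → HKD → BRL: 1 × 0.174184 ÷ 0.126677 × 0.737467 = 1.014035
Product > 1; profitable direction is BRL → USD → HKD → BRL.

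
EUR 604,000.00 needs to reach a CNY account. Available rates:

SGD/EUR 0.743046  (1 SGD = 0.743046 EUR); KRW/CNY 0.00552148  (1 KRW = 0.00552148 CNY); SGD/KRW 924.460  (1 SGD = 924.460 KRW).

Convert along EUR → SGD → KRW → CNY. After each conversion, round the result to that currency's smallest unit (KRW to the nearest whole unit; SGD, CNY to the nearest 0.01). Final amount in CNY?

CNY 4,149,204.77

EUR 604,000.00 ÷ 0.743046 = SGD 812,870.27
SGD 812,870.27 × 924.460 = KRW 751,466,050
KRW 751,466,050 × 0.00552148 = CNY 4,149,204.77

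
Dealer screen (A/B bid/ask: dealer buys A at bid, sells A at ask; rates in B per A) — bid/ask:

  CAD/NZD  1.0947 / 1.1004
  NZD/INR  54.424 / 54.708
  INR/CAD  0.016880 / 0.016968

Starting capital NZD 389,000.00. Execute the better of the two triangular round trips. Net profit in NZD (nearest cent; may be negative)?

Net profit: NZD 2,207.90

Best loop NZD → INR → CAD → NZD:
NZD 389,000.00 × 54.424 (sell NZD at bid) = INR 21,170,936.00
INR 21,170,936.00 × 0.016880 (sell INR at bid) = CAD 357,365.40
CAD 357,365.40 × 1.0947 (sell CAD at bid) = NZD 391,207.90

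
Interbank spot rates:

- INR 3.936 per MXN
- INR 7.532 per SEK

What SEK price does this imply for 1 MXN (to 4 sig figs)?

MXN/SEK = 0.5226

1 MXN × 3.936 = 3.936 INR
3.936 INR ÷ 7.532 = 0.52257 SEK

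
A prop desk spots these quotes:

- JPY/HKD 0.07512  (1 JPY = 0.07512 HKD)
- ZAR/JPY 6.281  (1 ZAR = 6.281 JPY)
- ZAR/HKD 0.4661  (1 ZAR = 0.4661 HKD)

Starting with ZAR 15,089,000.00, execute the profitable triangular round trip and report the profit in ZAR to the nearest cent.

Profitable loop is ZAR → JPY → HKD → ZAR:
ZAR 15,089,000.00 × 6.281 = JPY 94,774,009
JPY 94,774,009 × 0.07512 = HKD 7,119,423.56
HKD 7,119,423.56 ÷ 0.4661 = ZAR 15,274,455.17
Profit = ZAR 15,274,455.17 − ZAR 15,089,000.00

Profit: ZAR 185,455.17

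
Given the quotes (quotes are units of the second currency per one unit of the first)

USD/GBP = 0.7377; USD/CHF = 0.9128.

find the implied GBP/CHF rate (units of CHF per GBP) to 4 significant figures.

1 GBP ÷ 0.7377 = 1.35556 USD
1.35556 USD × 0.9128 = 1.23736 CHF

GBP/CHF = 1.237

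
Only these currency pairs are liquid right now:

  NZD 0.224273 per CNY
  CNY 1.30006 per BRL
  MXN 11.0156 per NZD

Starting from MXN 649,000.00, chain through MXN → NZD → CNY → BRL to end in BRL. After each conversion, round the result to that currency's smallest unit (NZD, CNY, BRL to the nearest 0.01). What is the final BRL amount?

BRL 202,067.37

MXN 649,000.00 ÷ 11.0156 = NZD 58,916.45
NZD 58,916.45 ÷ 0.224273 = CNY 262,699.70
CNY 262,699.70 ÷ 1.30006 = BRL 202,067.37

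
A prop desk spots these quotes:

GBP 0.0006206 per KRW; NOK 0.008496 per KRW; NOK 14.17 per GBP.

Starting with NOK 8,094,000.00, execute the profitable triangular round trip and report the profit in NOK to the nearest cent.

Profitable loop is NOK → KRW → GBP → NOK:
NOK 8,094,000.00 ÷ 0.008496 = KRW 952,683,616
KRW 952,683,616 × 0.0006206 = GBP 591,235.45
GBP 591,235.45 × 14.17 = NOK 8,377,806.35
Profit = NOK 8,377,806.35 − NOK 8,094,000.00

Profit: NOK 283,806.35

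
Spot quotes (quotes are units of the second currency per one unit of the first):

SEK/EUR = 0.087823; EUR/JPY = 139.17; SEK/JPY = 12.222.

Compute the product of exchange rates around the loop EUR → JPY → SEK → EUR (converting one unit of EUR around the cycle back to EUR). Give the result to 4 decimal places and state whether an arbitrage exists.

1.0000 (no arbitrage)

Around EUR → JPY → SEK → EUR: 1 × 139.17 ÷ 12.222 × 0.087823 = 1.000027
Product ≈ 1 (deviation 0.003%, within rounding noise).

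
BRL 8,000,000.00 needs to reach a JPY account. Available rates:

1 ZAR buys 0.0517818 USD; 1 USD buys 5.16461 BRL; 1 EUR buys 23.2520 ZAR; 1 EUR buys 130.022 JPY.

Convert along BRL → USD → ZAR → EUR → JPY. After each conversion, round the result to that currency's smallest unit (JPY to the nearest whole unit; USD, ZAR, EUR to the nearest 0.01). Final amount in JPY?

BRL 8,000,000.00 ÷ 5.16461 = USD 1,549,003.70
USD 1,549,003.70 ÷ 0.0517818 = ZAR 29,914,056.68
ZAR 29,914,056.68 ÷ 23.2520 = EUR 1,286,515.43
EUR 1,286,515.43 × 130.022 = JPY 167,275,309

JPY 167,275,309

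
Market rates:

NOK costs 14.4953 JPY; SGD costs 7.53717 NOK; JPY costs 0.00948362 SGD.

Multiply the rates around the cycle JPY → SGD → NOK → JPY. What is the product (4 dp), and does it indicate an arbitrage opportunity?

1.0361 (arbitrage exists)

Around JPY → SGD → NOK → JPY: 1 × 0.00948362 × 7.53717 × 14.4953 = 1.036119
Product > 1; profitable direction is JPY → SGD → NOK → JPY.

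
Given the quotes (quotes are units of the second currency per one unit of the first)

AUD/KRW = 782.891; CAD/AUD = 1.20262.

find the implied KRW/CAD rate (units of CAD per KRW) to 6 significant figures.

KRW/CAD = 0.00106211

1 KRW ÷ 782.891 = 0.00127732 AUD
0.00127732 AUD ÷ 1.20262 = 0.00106211 CAD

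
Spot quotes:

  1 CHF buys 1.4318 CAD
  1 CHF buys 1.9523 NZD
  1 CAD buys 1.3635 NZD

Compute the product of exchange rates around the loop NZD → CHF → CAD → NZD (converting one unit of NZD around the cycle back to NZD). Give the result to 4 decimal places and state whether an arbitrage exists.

Around NZD → CHF → CAD → NZD: 1 ÷ 1.9523 × 1.4318 × 1.3635 = 0.999979
Product ≈ 1 (deviation 0.002%, within rounding noise).

1.0000 (no arbitrage)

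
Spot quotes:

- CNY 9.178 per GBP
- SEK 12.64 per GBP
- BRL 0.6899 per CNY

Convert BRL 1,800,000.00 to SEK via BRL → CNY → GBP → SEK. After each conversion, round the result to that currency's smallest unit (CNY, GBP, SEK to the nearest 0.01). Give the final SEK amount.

SEK 3,593,232.97

BRL 1,800,000.00 ÷ 0.6899 = CNY 2,609,073.78
CNY 2,609,073.78 ÷ 9.178 = GBP 284,274.76
GBP 284,274.76 × 12.64 = SEK 3,593,232.97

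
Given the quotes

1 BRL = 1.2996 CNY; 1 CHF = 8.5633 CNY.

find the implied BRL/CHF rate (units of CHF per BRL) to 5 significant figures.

BRL/CHF = 0.15176

1 BRL × 1.2996 = 1.2996 CNY
1.2996 CNY ÷ 8.5633 = 0.151764 CHF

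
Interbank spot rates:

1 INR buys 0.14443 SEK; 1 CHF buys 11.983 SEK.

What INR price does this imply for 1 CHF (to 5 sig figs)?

1 CHF × 11.983 = 11.983 SEK
11.983 SEK ÷ 0.14443 = 82.9675 INR

CHF/INR = 82.968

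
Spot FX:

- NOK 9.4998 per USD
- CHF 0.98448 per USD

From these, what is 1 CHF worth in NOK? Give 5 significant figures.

CHF/NOK = 9.6496

1 CHF ÷ 0.98448 = 1.01576 USD
1.01576 USD × 9.4998 = 9.64956 NOK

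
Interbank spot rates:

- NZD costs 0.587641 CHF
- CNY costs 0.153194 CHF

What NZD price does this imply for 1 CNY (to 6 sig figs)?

1 CNY × 0.153194 = 0.153194 CHF
0.153194 CHF ÷ 0.587641 = 0.260693 NZD

CNY/NZD = 0.260693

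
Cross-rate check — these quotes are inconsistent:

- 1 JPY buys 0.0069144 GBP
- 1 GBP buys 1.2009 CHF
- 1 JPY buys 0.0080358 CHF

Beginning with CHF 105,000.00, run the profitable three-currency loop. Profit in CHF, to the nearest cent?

Profitable loop is CHF → JPY → GBP → CHF:
CHF 105,000.00 ÷ 0.0080358 = JPY 13,066,527
JPY 13,066,527 × 0.0069144 = GBP 90,347.20
GBP 90,347.20 × 1.2009 = CHF 108,497.95
Profit = CHF 108,497.95 − CHF 105,000.00

Profit: CHF 3,497.95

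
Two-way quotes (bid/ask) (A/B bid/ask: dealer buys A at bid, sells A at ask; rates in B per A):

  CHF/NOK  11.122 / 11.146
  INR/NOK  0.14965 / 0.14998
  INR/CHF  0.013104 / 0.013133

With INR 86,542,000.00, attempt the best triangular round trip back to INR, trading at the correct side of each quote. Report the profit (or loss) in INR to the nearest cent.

Best loop INR → NOK → CHF → INR:
INR 86,542,000.00 × 0.14965 (sell INR at bid) = NOK 12,951,010.30
NOK 12,951,010.30 ÷ 11.146 (buy CHF at ask) = CHF 1,161,942.43
CHF 1,161,942.43 ÷ 0.013133 (buy INR at ask) = INR 88,475,019.25

Net profit: INR 1,933,019.25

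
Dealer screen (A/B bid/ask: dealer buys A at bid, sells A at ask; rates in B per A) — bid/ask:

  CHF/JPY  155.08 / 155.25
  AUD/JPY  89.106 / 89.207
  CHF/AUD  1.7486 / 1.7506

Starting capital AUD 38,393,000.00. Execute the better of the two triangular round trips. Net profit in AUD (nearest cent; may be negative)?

Best loop AUD → JPY → CHF → AUD:
AUD 38,393,000.00 × 89.106 (sell AUD at bid) = JPY 3,421,046,658
JPY 3,421,046,658 ÷ 155.25 (buy CHF at ask) = CHF 22,035,727.27
CHF 22,035,727.27 × 1.7486 (sell CHF at bid) = AUD 38,531,672.70

Net profit: AUD 138,672.70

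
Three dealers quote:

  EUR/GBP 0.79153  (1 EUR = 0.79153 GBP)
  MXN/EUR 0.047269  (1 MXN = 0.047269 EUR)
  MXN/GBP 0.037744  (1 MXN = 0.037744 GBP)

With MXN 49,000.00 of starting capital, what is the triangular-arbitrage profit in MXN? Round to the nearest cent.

Profit: MXN 431.09

Profitable loop is MXN → GBP → EUR → MXN:
MXN 49,000.00 × 0.037744 = GBP 1,849.46
GBP 1,849.46 ÷ 0.79153 = EUR 2,336.56
EUR 2,336.56 ÷ 0.047269 = MXN 49,431.09
Profit = MXN 49,431.09 − MXN 49,000.00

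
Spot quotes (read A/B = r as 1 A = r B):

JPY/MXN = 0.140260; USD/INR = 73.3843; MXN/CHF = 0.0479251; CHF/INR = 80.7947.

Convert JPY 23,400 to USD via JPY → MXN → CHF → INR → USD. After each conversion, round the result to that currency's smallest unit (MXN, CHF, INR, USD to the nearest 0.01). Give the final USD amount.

JPY 23,400 × 0.140260 = MXN 3,282.08
MXN 3,282.08 × 0.0479251 = CHF 157.29
CHF 157.29 × 80.7947 = INR 12,708.20
INR 12,708.20 ÷ 73.3843 = USD 173.17

USD 173.17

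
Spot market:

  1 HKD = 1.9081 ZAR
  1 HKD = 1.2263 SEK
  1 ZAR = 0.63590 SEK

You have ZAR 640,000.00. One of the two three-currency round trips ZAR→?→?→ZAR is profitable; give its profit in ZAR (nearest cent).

Profitable loop is ZAR → HKD → SEK → ZAR:
ZAR 640,000.00 ÷ 1.9081 = HKD 335,412.19
HKD 335,412.19 × 1.2263 = SEK 411,315.97
SEK 411,315.97 ÷ 0.63590 = ZAR 646,824.92
Profit = ZAR 646,824.92 − ZAR 640,000.00

Profit: ZAR 6,824.92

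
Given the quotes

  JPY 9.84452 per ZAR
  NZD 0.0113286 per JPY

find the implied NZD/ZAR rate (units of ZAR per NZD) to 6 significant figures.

NZD/ZAR = 8.96663

1 NZD ÷ 0.0113286 = 88.2722 JPY
88.2722 JPY ÷ 9.84452 = 8.96663 ZAR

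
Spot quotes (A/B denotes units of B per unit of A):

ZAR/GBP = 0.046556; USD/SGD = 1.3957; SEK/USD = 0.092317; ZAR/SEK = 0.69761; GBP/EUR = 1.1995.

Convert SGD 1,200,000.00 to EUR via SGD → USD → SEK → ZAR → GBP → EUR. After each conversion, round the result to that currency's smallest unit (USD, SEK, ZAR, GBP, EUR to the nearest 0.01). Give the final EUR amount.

SGD 1,200,000.00 ÷ 1.3957 = USD 859,783.62
USD 859,783.62 ÷ 0.092317 = SEK 9,313,383.45
SEK 9,313,383.45 ÷ 0.69761 = ZAR 13,350,415.63
ZAR 13,350,415.63 × 0.046556 = GBP 621,541.95
GBP 621,541.95 × 1.1995 = EUR 745,539.57

EUR 745,539.57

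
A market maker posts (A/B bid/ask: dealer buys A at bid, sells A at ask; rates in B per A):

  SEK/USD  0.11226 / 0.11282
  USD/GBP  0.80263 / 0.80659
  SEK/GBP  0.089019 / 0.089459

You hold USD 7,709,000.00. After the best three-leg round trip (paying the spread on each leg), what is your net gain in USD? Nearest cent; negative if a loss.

Net profit: USD 55,516.78

Best loop USD → GBP → SEK → USD:
USD 7,709,000.00 × 0.80263 (sell USD at bid) = GBP 6,187,474.67
GBP 6,187,474.67 ÷ 0.089459 (buy SEK at ask) = SEK 69,165,479.94
SEK 69,165,479.94 × 0.11226 (sell SEK at bid) = USD 7,764,516.78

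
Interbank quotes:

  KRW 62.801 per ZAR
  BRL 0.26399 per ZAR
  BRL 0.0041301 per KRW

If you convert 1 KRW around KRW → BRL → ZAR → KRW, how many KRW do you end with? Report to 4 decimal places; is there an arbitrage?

Around KRW → BRL → ZAR → KRW: 1 × 0.0041301 ÷ 0.26399 × 62.801 = 0.982516
Product < 1; profitable direction is KRW → ZAR → BRL → KRW.

0.9825 (arbitrage exists)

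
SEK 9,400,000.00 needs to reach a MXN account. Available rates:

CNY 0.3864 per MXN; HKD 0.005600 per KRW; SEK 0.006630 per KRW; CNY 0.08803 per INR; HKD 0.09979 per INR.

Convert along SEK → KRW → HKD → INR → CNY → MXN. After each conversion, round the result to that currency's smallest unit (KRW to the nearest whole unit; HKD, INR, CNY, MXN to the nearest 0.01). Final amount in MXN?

SEK 9,400,000.00 ÷ 0.006630 = KRW 1,417,797,888
KRW 1,417,797,888 × 0.005600 = HKD 7,939,668.17
HKD 7,939,668.17 ÷ 0.09979 = INR 79,563,765.61
INR 79,563,765.61 × 0.08803 = CNY 7,003,998.29
CNY 7,003,998.29 ÷ 0.3864 = MXN 18,126,289.57

MXN 18,126,289.57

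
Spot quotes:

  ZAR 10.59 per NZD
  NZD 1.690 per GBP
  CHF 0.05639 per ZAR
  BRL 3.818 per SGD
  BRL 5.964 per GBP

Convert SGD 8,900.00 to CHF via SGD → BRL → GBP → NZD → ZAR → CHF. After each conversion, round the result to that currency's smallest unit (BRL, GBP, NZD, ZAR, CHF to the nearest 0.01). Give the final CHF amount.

SGD 8,900.00 × 3.818 = BRL 33,980.20
BRL 33,980.20 ÷ 5.964 = GBP 5,697.55
GBP 5,697.55 × 1.690 = NZD 9,628.86
NZD 9,628.86 × 10.59 = ZAR 101,969.63
ZAR 101,969.63 × 0.05639 = CHF 5,750.07

CHF 5,750.07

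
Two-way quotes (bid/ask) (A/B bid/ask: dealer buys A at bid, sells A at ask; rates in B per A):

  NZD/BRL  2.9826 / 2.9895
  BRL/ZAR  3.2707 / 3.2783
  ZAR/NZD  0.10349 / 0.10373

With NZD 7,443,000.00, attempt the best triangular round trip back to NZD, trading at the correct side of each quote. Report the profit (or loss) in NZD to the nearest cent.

Best loop NZD → BRL → ZAR → NZD:
NZD 7,443,000.00 × 2.9826 (sell NZD at bid) = BRL 22,199,491.80
BRL 22,199,491.80 × 3.2707 (sell BRL at bid) = ZAR 72,607,877.83
ZAR 72,607,877.83 × 0.10349 (sell ZAR at bid) = NZD 7,514,189.28

Net profit: NZD 71,189.28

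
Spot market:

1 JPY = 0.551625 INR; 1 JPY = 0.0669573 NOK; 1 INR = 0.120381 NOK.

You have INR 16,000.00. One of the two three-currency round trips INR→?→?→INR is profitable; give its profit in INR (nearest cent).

Profit: INR 133.03

Profitable loop is INR → JPY → NOK → INR:
INR 16,000.00 ÷ 0.551625 = JPY 29,005
JPY 29,005 × 0.0669573 = NOK 1,942.11
NOK 1,942.11 ÷ 0.120381 = INR 16,133.03
Profit = INR 16,133.03 − INR 16,000.00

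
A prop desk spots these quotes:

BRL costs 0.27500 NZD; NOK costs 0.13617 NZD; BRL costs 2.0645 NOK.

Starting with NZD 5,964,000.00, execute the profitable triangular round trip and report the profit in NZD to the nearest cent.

Profitable loop is NZD → BRL → NOK → NZD:
NZD 5,964,000.00 ÷ 0.27500 = BRL 21,687,272.73
BRL 21,687,272.73 × 2.0645 = NOK 44,773,374.55
NOK 44,773,374.55 × 0.13617 = NZD 6,096,790.41
Profit = NZD 6,096,790.41 − NZD 5,964,000.00

Profit: NZD 132,790.41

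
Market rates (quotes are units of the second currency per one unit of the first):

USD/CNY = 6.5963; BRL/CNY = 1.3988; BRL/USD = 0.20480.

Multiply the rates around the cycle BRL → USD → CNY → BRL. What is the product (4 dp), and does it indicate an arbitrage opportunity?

0.9658 (arbitrage exists)

Around BRL → USD → CNY → BRL: 1 × 0.20480 × 6.5963 ÷ 1.3988 = 0.965772
Product < 1; profitable direction is BRL → CNY → USD → BRL.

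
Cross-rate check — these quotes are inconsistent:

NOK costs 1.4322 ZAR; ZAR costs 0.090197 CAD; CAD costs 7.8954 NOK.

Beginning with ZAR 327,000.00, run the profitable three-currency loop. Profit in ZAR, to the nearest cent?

Profit: ZAR 6,516.75

Profitable loop is ZAR → CAD → NOK → ZAR:
ZAR 327,000.00 × 0.090197 = CAD 29,494.42
CAD 29,494.42 × 7.8954 = NOK 232,870.24
NOK 232,870.24 × 1.4322 = ZAR 333,516.75
Profit = ZAR 333,516.75 − ZAR 327,000.00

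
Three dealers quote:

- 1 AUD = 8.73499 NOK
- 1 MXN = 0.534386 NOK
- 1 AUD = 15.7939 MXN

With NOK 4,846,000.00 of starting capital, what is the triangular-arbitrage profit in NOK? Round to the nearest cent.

Profitable loop is NOK → MXN → AUD → NOK:
NOK 4,846,000.00 ÷ 0.534386 = MXN 9,068,351.34
MXN 9,068,351.34 ÷ 15.7939 = AUD 574,167.96
AUD 574,167.96 × 8.73499 = NOK 5,015,351.39
Profit = NOK 5,015,351.39 − NOK 4,846,000.00

Profit: NOK 169,351.39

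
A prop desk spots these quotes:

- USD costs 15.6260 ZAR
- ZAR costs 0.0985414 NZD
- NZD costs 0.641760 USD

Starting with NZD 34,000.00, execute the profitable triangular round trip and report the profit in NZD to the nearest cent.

Profit: NZD 406.44

Profitable loop is NZD → ZAR → USD → NZD:
NZD 34,000.00 ÷ 0.0985414 = ZAR 345,032.65
ZAR 345,032.65 ÷ 15.6260 = USD 22,080.68
USD 22,080.68 ÷ 0.641760 = NZD 34,406.44
Profit = NZD 34,406.44 − NZD 34,000.00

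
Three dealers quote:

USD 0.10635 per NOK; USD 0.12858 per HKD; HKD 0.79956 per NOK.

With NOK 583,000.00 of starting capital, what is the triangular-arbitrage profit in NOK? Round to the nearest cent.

Profit: NOK 20,089.22

Profitable loop is NOK → USD → HKD → NOK:
NOK 583,000.00 × 0.10635 = USD 62,002.05
USD 62,002.05 ÷ 0.12858 = HKD 482,206.02
HKD 482,206.02 ÷ 0.79956 = NOK 603,089.22
Profit = NOK 603,089.22 − NOK 583,000.00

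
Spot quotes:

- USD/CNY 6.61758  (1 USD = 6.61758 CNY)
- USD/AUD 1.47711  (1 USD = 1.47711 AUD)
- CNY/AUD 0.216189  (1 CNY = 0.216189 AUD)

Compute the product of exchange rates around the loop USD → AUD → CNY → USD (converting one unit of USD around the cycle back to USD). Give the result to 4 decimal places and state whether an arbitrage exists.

Around USD → AUD → CNY → USD: 1 × 1.47711 ÷ 0.216189 ÷ 6.61758 = 1.032476
Product > 1; profitable direction is USD → AUD → CNY → USD.

1.0325 (arbitrage exists)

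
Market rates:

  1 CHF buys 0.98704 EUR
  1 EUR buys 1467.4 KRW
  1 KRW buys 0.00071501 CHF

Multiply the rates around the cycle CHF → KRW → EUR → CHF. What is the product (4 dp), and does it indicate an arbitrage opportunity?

Around CHF → KRW → EUR → CHF: 1 ÷ 0.00071501 ÷ 1467.4 ÷ 0.98704 = 0.965616
Product < 1; profitable direction is CHF → EUR → KRW → CHF.

0.9656 (arbitrage exists)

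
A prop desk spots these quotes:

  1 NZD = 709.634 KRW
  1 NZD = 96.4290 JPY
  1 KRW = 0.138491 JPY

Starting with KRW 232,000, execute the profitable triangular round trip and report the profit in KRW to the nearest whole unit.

Profitable loop is KRW → JPY → NZD → KRW:
KRW 232,000 × 0.138491 = JPY 32,130
JPY 32,130 ÷ 96.4290 = NZD 333.20
NZD 333.20 × 709.634 = KRW 236,448
Profit = KRW 236,448 − KRW 232,000

Profit: KRW 4,448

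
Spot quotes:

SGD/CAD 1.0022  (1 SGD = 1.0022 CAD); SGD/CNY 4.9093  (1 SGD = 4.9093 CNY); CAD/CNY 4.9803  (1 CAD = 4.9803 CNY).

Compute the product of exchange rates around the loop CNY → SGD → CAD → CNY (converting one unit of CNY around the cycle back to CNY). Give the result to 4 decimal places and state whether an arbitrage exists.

Around CNY → SGD → CAD → CNY: 1 ÷ 4.9093 × 1.0022 × 4.9803 = 1.016694
Product > 1; profitable direction is CNY → SGD → CAD → CNY.

1.0167 (arbitrage exists)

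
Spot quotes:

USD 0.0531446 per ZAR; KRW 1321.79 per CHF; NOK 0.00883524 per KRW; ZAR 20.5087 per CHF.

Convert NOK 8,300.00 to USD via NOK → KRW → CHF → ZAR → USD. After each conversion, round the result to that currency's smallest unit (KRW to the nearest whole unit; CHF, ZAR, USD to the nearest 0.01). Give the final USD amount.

NOK 8,300.00 ÷ 0.00883524 = KRW 939,420
KRW 939,420 ÷ 1321.79 = CHF 710.72
CHF 710.72 × 20.5087 = ZAR 14,575.94
ZAR 14,575.94 × 0.0531446 = USD 774.63

USD 774.63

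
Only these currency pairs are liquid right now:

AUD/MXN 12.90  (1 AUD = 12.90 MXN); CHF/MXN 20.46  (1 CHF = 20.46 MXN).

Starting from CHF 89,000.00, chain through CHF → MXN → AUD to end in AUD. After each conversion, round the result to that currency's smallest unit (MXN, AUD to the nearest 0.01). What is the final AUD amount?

AUD 141,158.14

CHF 89,000.00 × 20.46 = MXN 1,820,940.00
MXN 1,820,940.00 ÷ 12.90 = AUD 141,158.14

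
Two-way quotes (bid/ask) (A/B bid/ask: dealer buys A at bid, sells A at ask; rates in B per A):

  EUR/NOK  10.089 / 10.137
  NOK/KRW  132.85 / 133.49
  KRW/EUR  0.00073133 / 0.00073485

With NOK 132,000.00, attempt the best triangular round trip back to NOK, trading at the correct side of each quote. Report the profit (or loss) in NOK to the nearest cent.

Net profit: NOK 744.66

Best loop NOK → EUR → KRW → NOK:
NOK 132,000.00 ÷ 10.137 (buy EUR at ask) = EUR 13,021.60
EUR 13,021.60 ÷ 0.00073485 (buy KRW at ask) = KRW 17,720,084
KRW 17,720,084 ÷ 133.49 (buy NOK at ask) = NOK 132,744.66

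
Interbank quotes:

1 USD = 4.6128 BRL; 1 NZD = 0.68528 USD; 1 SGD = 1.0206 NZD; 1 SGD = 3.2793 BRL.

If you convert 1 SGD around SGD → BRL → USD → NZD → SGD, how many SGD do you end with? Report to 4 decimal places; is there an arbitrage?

1.0165 (arbitrage exists)

Around SGD → BRL → USD → NZD → SGD: 1 × 3.2793 ÷ 4.6128 ÷ 0.68528 ÷ 1.0206 = 1.016466
Product > 1; profitable direction is SGD → BRL → USD → NZD → SGD.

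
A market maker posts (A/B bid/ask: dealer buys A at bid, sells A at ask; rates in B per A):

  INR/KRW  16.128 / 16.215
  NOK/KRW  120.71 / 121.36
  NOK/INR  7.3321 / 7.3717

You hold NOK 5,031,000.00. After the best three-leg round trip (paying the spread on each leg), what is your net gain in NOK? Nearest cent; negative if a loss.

Best loop NOK → KRW → INR → NOK:
NOK 5,031,000.00 × 120.71 (sell NOK at bid) = KRW 607,292,010
KRW 607,292,010 ÷ 16.215 (buy INR at ask) = INR 37,452,482.89
INR 37,452,482.89 ÷ 7.3717 (buy NOK at ask) = NOK 5,080,576.11

Net profit: NOK 49,576.11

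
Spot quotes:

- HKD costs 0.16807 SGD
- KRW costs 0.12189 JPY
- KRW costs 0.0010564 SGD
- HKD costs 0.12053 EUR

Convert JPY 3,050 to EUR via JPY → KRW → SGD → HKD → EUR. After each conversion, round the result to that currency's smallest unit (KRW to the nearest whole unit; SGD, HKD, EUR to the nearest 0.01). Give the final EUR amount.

EUR 18.95

JPY 3,050 ÷ 0.12189 = KRW 25,023
KRW 25,023 × 0.0010564 = SGD 26.43
SGD 26.43 ÷ 0.16807 = HKD 157.26
HKD 157.26 × 0.12053 = EUR 18.95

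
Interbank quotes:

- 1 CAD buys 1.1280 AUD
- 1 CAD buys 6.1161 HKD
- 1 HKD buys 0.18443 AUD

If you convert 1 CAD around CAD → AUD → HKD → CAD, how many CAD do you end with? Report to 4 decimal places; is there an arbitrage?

1.0000 (no arbitrage)

Around CAD → AUD → HKD → CAD: 1 × 1.1280 ÷ 0.18443 ÷ 6.1161 = 1.000007
Product ≈ 1 (deviation 0.001%, within rounding noise).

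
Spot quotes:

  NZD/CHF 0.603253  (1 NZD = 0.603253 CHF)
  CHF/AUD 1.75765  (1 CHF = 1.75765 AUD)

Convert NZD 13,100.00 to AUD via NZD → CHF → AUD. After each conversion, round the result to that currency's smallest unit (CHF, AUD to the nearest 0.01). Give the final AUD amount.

AUD 13,890.02

NZD 13,100.00 × 0.603253 = CHF 7,902.61
CHF 7,902.61 × 1.75765 = AUD 13,890.02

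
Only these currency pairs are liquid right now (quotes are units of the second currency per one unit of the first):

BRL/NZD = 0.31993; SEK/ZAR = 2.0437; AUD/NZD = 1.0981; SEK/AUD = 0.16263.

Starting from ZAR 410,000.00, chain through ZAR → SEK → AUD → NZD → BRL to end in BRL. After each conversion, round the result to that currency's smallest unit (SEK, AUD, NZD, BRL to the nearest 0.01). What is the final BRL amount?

BRL 111,983.59

ZAR 410,000.00 ÷ 2.0437 = SEK 200,616.53
SEK 200,616.53 × 0.16263 = AUD 32,626.27
AUD 32,626.27 × 1.0981 = NZD 35,826.91
NZD 35,826.91 ÷ 0.31993 = BRL 111,983.59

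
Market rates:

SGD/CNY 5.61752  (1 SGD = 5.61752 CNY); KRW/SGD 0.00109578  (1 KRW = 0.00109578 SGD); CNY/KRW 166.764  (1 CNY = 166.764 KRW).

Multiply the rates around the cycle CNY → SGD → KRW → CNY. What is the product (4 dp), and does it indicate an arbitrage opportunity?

Around CNY → SGD → KRW → CNY: 1 ÷ 5.61752 ÷ 0.00109578 ÷ 166.764 = 0.974159
Product < 1; profitable direction is CNY → KRW → SGD → CNY.

0.9742 (arbitrage exists)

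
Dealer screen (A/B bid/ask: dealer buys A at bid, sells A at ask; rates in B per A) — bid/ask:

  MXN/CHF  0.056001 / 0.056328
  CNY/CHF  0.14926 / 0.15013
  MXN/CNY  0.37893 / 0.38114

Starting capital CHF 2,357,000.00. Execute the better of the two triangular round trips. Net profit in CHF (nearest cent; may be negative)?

Best loop CHF → MXN → CNY → CHF:
CHF 2,357,000.00 ÷ 0.056328 (buy MXN at ask) = MXN 41,844,198.27
MXN 41,844,198.27 × 0.37893 (sell MXN at bid) = CNY 15,856,022.05
CNY 15,856,022.05 × 0.14926 (sell CNY at bid) = CHF 2,366,669.85

Net profit: CHF 9,669.85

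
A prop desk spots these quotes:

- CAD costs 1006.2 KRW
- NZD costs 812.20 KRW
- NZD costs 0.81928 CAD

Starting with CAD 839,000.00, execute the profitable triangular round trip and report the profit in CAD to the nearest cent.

Profitable loop is CAD → KRW → NZD → CAD:
CAD 839,000.00 × 1006.2 = KRW 844,201,800
KRW 844,201,800 ÷ 812.20 = NZD 1,039,401.38
NZD 1,039,401.38 × 0.81928 = CAD 851,560.76
Profit = CAD 851,560.76 − CAD 839,000.00

Profit: CAD 12,560.76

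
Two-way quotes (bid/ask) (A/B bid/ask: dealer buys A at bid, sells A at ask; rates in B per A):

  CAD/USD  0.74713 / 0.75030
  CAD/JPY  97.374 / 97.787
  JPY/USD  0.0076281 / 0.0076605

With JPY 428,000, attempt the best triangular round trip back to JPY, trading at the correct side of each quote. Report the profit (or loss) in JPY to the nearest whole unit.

Net result: JPY -1,124 (no profitable arbitrage after spreads)

Best loop JPY → CAD → USD → JPY:
JPY 428,000 ÷ 97.787 (buy CAD at ask) = CAD 4,376.86
CAD 4,376.86 × 0.74713 (sell CAD at bid) = USD 3,270.08
USD 3,270.08 ÷ 0.0076605 (buy JPY at ask) = JPY 426,876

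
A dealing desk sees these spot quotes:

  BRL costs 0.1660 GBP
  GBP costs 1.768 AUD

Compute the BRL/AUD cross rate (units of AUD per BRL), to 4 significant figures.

BRL/AUD = 0.2935

1 BRL × 0.1660 = 0.166 GBP
0.166 GBP × 1.768 = 0.293488 AUD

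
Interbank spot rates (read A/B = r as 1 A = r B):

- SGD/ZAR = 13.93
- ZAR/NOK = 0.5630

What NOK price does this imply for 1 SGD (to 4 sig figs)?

1 SGD × 13.93 = 13.93 ZAR
13.93 ZAR × 0.5630 = 7.84259 NOK

SGD/NOK = 7.843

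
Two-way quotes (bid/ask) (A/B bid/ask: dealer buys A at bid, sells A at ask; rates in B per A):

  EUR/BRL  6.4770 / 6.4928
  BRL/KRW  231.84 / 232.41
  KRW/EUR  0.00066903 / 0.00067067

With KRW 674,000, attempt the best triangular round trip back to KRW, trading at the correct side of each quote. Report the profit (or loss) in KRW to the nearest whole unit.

Best loop KRW → EUR → BRL → KRW:
KRW 674,000 × 0.00066903 (sell KRW at bid) = EUR 450.93
EUR 450.93 × 6.4770 (sell EUR at bid) = BRL 2,920.65
BRL 2,920.65 × 231.84 (sell BRL at bid) = KRW 677,123

Net profit: KRW 3,123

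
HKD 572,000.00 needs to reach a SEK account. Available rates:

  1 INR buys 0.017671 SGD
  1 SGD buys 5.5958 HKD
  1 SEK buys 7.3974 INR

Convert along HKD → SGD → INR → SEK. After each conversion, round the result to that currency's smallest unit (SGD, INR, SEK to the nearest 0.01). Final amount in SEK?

HKD 572,000.00 ÷ 5.5958 = SGD 102,219.52
SGD 102,219.52 ÷ 0.017671 = INR 5,784,591.70
INR 5,784,591.70 ÷ 7.3974 = SEK 781,976.33

SEK 781,976.33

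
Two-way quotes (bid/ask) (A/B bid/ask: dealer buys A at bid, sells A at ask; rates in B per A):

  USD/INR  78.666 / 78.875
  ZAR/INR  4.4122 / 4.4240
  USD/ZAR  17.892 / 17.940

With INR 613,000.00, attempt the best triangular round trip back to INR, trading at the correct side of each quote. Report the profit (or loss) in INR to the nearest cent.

Net profit: INR 529.12

Best loop INR → USD → ZAR → INR:
INR 613,000.00 ÷ 78.875 (buy USD at ask) = USD 7,771.79
USD 7,771.79 × 17.892 (sell USD at bid) = ZAR 139,052.88
ZAR 139,052.88 × 4.4122 (sell ZAR at bid) = INR 613,529.12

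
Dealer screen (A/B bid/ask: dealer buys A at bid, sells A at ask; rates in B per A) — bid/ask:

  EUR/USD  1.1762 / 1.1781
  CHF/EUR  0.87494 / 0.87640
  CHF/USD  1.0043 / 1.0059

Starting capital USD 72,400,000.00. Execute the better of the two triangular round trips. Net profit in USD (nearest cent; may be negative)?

Best loop USD → CHF → EUR → USD:
USD 72,400,000.00 ÷ 1.0059 (buy CHF at ask) = CHF 71,975,345.46
CHF 71,975,345.46 × 0.87494 (sell CHF at bid) = EUR 62,974,108.76
EUR 62,974,108.76 × 1.1762 (sell EUR at bid) = USD 74,070,146.72

Net profit: USD 1,670,146.72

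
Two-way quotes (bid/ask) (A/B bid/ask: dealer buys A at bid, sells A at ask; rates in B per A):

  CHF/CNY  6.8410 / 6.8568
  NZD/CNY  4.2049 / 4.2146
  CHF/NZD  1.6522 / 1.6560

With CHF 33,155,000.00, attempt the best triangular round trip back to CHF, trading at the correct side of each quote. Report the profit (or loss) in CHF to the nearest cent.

Net profit: CHF 437,771.82

Best loop CHF → NZD → CNY → CHF:
CHF 33,155,000.00 × 1.6522 (sell CHF at bid) = NZD 54,778,691.00
NZD 54,778,691.00 × 4.2049 (sell NZD at bid) = CNY 230,338,917.79
CNY 230,338,917.79 ÷ 6.8568 (buy CHF at ask) = CHF 33,592,771.82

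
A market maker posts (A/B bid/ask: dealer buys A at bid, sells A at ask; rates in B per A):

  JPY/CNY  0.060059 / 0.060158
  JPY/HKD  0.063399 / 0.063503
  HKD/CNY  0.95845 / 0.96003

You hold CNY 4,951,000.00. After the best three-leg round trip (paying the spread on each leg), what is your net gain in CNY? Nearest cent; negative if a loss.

Net profit: CNY 49,937.26

Best loop CNY → JPY → HKD → CNY:
CNY 4,951,000.00 ÷ 0.060158 (buy JPY at ask) = JPY 82,299,943
JPY 82,299,943 × 0.063399 (sell JPY at bid) = HKD 5,217,734.12
HKD 5,217,734.12 × 0.95845 (sell HKD at bid) = CNY 5,000,937.26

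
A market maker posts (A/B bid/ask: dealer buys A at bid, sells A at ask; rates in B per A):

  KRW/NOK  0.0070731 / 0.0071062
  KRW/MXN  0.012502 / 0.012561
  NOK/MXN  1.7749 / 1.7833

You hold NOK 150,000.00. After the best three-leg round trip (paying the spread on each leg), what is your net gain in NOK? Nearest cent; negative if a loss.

Best loop NOK → MXN → KRW → NOK:
NOK 150,000.00 × 1.7749 (sell NOK at bid) = MXN 266,235.00
MXN 266,235.00 ÷ 0.012561 (buy KRW at ask) = KRW 21,195,367
KRW 21,195,367 × 0.0070731 (sell KRW at bid) = NOK 149,916.95

Net result: NOK -83.05 (no profitable arbitrage after spreads)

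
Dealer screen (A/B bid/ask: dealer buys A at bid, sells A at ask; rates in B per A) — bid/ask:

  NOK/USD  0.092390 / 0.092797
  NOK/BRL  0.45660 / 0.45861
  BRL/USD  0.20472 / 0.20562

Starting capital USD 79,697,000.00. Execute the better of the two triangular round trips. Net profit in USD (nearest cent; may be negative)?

Best loop USD → NOK → BRL → USD:
USD 79,697,000.00 ÷ 0.092797 (buy NOK at ask) = NOK 858,831,643.26
NOK 858,831,643.26 × 0.45660 (sell NOK at bid) = BRL 392,142,528.31
BRL 392,142,528.31 × 0.20472 (sell BRL at bid) = USD 80,279,418.40

Net profit: USD 582,418.40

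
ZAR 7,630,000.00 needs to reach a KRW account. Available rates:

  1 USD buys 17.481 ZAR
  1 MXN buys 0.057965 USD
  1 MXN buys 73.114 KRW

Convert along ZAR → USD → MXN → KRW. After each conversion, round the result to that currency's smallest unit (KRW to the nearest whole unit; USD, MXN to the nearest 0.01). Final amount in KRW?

ZAR 7,630,000.00 ÷ 17.481 = USD 436,473.89
USD 436,473.89 ÷ 0.057965 = MXN 7,529,955.84
MXN 7,529,955.84 × 73.114 = KRW 550,545,191

KRW 550,545,191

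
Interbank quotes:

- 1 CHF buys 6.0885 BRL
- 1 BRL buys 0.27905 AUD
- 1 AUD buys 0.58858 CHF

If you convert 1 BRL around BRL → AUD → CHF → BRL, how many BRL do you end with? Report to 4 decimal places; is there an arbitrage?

Around BRL → AUD → CHF → BRL: 1 × 0.27905 × 0.58858 × 6.0885 = 0.999995
Product ≈ 1 (deviation 0.000%, within rounding noise).

1.0000 (no arbitrage)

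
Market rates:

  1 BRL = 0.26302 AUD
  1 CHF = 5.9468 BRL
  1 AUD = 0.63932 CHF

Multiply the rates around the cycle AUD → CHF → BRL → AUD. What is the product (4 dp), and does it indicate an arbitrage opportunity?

1.0000 (no arbitrage)

Around AUD → CHF → BRL → AUD: 1 × 0.63932 × 5.9468 × 0.26302 = 0.999978
Product ≈ 1 (deviation 0.002%, within rounding noise).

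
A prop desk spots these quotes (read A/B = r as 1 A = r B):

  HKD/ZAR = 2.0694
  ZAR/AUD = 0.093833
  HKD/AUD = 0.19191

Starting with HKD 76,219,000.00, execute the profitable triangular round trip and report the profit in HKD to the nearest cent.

Profit: HKD 900,763.22

Profitable loop is HKD → ZAR → AUD → HKD:
HKD 76,219,000.00 × 2.0694 = ZAR 157,727,598.60
ZAR 157,727,598.60 × 0.093833 = AUD 14,800,053.76
AUD 14,800,053.76 ÷ 0.19191 = HKD 77,119,763.22
Profit = HKD 77,119,763.22 − HKD 76,219,000.00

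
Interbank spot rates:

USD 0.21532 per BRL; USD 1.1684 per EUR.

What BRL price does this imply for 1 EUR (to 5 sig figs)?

EUR/BRL = 5.4263

1 EUR × 1.1684 = 1.1684 USD
1.1684 USD ÷ 0.21532 = 5.42634 BRL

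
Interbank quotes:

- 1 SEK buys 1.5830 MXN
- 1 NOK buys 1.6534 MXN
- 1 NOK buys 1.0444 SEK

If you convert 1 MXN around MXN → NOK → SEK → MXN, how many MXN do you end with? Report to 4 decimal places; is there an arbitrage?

Around MXN → NOK → SEK → MXN: 1 ÷ 1.6534 × 1.0444 × 1.5830 = 0.999931
Product ≈ 1 (deviation 0.007%, within rounding noise).

0.9999 (no arbitrage)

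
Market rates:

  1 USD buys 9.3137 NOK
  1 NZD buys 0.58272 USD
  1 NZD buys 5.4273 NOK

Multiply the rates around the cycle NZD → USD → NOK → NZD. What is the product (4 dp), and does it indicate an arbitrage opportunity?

1.0000 (no arbitrage)

Around NZD → USD → NOK → NZD: 1 × 0.58272 × 9.3137 ÷ 5.4273 = 0.999996
Product ≈ 1 (deviation 0.000%, within rounding noise).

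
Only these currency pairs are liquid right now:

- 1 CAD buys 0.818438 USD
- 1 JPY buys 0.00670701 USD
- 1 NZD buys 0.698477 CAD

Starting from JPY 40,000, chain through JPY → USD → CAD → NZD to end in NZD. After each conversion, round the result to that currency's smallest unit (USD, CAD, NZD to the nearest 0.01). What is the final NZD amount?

JPY 40,000 × 0.00670701 = USD 268.28
USD 268.28 ÷ 0.818438 = CAD 327.80
CAD 327.80 ÷ 0.698477 = NZD 469.31

NZD 469.31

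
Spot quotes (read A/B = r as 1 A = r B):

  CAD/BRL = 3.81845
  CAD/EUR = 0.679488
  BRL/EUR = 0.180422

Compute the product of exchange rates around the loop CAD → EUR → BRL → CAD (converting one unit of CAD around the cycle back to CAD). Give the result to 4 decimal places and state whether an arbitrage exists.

0.9863 (arbitrage exists)

Around CAD → EUR → BRL → CAD: 1 × 0.679488 ÷ 0.180422 ÷ 3.81845 = 0.986291
Product < 1; profitable direction is CAD → BRL → EUR → CAD.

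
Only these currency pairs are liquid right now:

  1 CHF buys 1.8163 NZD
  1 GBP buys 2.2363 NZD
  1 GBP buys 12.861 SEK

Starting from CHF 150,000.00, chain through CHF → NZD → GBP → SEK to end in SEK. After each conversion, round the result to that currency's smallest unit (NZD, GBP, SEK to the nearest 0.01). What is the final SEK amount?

SEK 1,566,835.95

CHF 150,000.00 × 1.8163 = NZD 272,445.00
NZD 272,445.00 ÷ 2.2363 = GBP 121,828.47
GBP 121,828.47 × 12.861 = SEK 1,566,835.95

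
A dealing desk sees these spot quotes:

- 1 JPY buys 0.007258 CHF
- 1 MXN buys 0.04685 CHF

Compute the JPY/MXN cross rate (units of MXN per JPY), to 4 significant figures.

1 JPY × 0.007258 = 0.007258 CHF
0.007258 CHF ÷ 0.04685 = 0.15492 MXN

JPY/MXN = 0.1549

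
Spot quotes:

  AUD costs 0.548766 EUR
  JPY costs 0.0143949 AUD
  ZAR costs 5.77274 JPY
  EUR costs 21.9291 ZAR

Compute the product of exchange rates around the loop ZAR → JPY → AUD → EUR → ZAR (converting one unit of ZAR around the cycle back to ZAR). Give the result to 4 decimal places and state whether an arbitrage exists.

1.0000 (no arbitrage)

Around ZAR → JPY → AUD → EUR → ZAR: 1 × 5.77274 × 0.0143949 × 0.548766 × 21.9291 = 0.999997
Product ≈ 1 (deviation 0.000%, within rounding noise).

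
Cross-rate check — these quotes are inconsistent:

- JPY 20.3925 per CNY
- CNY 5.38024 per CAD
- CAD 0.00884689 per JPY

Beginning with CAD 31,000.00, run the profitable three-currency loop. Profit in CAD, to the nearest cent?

Profitable loop is CAD → JPY → CNY → CAD:
CAD 31,000.00 ÷ 0.00884689 = JPY 3,504,056
JPY 3,504,056 ÷ 20.3925 = CNY 171,830.64
CNY 171,830.64 ÷ 5.38024 = CAD 31,937.36
Profit = CAD 31,937.36 − CAD 31,000.00

Profit: CAD 937.36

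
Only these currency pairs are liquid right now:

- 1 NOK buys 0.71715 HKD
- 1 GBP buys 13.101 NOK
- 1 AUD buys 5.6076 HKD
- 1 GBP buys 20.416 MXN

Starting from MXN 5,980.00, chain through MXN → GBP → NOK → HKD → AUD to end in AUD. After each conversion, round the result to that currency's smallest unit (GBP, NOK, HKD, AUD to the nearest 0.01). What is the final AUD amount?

AUD 490.76

MXN 5,980.00 ÷ 20.416 = GBP 292.91
GBP 292.91 × 13.101 = NOK 3,837.41
NOK 3,837.41 × 0.71715 = HKD 2,752.00
HKD 2,752.00 ÷ 5.6076 = AUD 490.76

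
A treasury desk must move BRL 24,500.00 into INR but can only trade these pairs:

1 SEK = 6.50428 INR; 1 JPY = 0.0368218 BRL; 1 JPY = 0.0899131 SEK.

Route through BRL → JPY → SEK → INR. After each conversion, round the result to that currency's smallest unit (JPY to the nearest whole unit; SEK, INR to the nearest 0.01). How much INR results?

BRL 24,500.00 ÷ 0.0368218 = JPY 665,367
JPY 665,367 × 0.0899131 = SEK 59,825.21
SEK 59,825.21 × 6.50428 = INR 389,119.92

INR 389,119.92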